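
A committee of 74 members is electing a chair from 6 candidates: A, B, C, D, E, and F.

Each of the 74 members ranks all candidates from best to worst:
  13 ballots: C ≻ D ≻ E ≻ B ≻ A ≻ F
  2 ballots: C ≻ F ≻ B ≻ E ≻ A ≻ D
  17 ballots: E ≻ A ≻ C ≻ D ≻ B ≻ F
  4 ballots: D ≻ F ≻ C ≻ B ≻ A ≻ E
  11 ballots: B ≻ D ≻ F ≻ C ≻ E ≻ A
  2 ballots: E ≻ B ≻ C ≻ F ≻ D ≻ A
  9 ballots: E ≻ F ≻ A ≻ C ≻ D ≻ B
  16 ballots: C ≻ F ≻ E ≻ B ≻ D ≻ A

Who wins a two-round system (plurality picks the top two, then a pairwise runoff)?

C

Round 1 first-place votes: A 0, B 11, C 31, D 4, E 28, F 0. C and E advance.
Runoff: C is ranked above E on 46 ballots, E above C on 28.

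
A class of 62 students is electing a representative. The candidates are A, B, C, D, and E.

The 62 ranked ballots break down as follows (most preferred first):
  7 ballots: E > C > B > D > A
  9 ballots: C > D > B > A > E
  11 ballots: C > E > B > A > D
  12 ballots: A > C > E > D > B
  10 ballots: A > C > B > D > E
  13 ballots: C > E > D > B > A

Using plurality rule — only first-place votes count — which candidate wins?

C

First-place votes: A 22, B 0, C 33, D 0, E 7.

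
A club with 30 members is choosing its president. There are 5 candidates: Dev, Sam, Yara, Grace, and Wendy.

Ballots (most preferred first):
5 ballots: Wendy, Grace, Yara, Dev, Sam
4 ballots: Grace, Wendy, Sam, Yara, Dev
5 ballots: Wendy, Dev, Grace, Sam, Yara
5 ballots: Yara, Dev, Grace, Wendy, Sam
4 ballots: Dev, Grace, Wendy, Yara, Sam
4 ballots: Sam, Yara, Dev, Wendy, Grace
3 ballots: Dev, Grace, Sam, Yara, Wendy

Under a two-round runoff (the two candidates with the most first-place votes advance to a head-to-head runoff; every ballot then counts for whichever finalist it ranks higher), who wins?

Dev

Round 1 first-place votes: Dev 7, Sam 4, Yara 5, Grace 4, Wendy 10. Wendy and Dev advance.
Runoff: Wendy is ranked above Dev on 14 ballots, Dev above Wendy on 16.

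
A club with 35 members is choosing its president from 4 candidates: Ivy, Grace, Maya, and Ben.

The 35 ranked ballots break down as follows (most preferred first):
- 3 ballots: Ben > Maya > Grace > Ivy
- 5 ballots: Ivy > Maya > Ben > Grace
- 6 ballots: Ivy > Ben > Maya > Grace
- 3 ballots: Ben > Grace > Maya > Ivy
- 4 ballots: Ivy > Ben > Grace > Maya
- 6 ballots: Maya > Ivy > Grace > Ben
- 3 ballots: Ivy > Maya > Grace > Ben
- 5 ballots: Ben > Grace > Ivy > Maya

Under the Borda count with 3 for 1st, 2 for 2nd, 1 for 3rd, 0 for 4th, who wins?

Ivy: 3×0 + 5×3 + 6×3 + 3×0 + 4×3 + 6×2 + 3×3 + 5×1 = 71
Grace: 3×1 + 5×0 + 6×0 + 3×2 + 4×1 + 6×1 + 3×1 + 5×2 = 32
Maya: 3×2 + 5×2 + 6×1 + 3×1 + 4×0 + 6×3 + 3×2 + 5×0 = 49
Ben: 3×3 + 5×1 + 6×2 + 3×3 + 4×2 + 6×0 + 3×0 + 5×3 = 58

Ivy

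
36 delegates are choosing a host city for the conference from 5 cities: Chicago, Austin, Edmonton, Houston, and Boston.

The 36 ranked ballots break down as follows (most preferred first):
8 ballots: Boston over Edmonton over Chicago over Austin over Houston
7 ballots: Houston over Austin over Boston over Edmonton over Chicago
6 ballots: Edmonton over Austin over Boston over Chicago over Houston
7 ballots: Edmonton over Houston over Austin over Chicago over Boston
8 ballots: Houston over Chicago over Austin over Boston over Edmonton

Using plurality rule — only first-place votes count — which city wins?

Houston

First-place votes: Chicago 0, Austin 0, Edmonton 13, Houston 15, Boston 8.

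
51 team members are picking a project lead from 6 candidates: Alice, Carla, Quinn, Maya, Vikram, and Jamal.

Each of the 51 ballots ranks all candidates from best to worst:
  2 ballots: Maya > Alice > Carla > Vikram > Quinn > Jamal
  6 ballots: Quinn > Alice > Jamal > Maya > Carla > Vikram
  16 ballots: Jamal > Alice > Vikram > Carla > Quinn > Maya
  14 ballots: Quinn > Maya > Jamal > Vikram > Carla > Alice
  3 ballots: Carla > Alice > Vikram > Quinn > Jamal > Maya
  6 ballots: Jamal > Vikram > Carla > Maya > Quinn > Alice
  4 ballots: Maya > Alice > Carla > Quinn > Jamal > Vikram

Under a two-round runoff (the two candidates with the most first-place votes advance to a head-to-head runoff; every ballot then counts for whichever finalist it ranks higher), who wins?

Round 1 first-place votes: Alice 0, Carla 3, Quinn 20, Maya 6, Vikram 0, Jamal 22. Jamal and Quinn advance.
Runoff: Jamal is ranked above Quinn on 22 ballots, Quinn above Jamal on 29.

Quinn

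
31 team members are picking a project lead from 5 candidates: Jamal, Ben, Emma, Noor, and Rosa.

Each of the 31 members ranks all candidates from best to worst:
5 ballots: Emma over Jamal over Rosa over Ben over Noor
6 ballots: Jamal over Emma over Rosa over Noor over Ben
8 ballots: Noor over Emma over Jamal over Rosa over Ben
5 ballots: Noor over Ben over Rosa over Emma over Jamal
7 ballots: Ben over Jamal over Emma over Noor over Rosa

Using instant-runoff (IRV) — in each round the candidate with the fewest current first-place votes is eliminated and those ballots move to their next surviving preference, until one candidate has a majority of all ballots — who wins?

Jamal

Round 1: Jamal 6, Ben 7, Emma 5, Noor 13, Rosa 0. Rosa eliminated.
Round 2: Jamal 6, Ben 7, Emma 5, Noor 13. Emma eliminated.
Round 3: Jamal 11, Ben 7, Noor 13. Ben eliminated.
Round 4: Jamal 18, Noor 13. Jamal has a majority (≥16).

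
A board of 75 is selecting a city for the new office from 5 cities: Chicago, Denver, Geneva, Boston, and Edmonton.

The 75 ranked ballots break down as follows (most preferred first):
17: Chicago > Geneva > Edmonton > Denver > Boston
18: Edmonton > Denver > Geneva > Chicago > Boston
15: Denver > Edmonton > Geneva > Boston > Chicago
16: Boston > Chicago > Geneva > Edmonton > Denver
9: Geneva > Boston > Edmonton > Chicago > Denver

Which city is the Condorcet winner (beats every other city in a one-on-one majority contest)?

Geneva

Geneva vs Chicago: 42–33
Geneva vs Denver: 42–33
Geneva vs Boston: 59–16
Geneva vs Edmonton: 42–33
Geneva beats every other city.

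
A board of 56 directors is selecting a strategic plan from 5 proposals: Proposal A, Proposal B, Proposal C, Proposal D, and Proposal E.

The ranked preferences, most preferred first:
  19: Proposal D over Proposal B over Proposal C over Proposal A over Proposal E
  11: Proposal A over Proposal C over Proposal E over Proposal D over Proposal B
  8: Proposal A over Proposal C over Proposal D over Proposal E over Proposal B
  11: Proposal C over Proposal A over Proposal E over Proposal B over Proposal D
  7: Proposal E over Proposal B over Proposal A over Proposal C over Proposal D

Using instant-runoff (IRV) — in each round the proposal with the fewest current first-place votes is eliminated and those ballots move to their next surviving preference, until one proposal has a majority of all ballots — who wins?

Round 1: Proposal A 19, Proposal B 0, Proposal C 11, Proposal D 19, Proposal E 7. Proposal B eliminated.
Round 2: Proposal A 19, Proposal C 11, Proposal D 19, Proposal E 7. Proposal E eliminated.
Round 3: Proposal A 26, Proposal C 11, Proposal D 19. Proposal C eliminated.
Round 4: Proposal A 37, Proposal D 19. Proposal A has a majority (≥29).

Proposal A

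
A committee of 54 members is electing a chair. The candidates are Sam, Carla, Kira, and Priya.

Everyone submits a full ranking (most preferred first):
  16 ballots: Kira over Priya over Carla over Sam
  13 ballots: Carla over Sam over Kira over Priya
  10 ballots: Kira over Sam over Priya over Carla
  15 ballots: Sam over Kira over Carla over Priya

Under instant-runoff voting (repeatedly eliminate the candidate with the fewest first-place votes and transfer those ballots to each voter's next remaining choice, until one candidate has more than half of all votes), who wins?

Sam

Round 1: Sam 15, Carla 13, Kira 26, Priya 0. Priya eliminated.
Round 2: Sam 15, Carla 13, Kira 26. Carla eliminated.
Round 3: Sam 28, Kira 26. Sam has a majority (≥28).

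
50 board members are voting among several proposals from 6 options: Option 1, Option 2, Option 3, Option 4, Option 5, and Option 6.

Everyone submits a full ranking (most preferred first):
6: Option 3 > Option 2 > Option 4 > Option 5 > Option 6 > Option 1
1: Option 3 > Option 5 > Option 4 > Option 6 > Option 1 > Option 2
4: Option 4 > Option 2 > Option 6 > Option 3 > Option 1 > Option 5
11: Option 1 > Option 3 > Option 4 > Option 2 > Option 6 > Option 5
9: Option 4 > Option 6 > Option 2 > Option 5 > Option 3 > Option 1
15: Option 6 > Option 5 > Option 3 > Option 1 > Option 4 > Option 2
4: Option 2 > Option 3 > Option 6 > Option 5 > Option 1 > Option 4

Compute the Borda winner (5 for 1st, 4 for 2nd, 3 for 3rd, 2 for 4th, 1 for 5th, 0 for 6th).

Option 1: 6×0 + 1×1 + 4×1 + 11×5 + 9×0 + 15×2 + 4×1 = 94
Option 2: 6×4 + 1×0 + 4×4 + 11×2 + 9×3 + 15×0 + 4×5 = 109
Option 3: 6×5 + 1×5 + 4×2 + 11×4 + 9×1 + 15×3 + 4×4 = 157
Option 4: 6×3 + 1×3 + 4×5 + 11×3 + 9×5 + 15×1 + 4×0 = 134
Option 5: 6×2 + 1×4 + 4×0 + 11×0 + 9×2 + 15×4 + 4×2 = 102
Option 6: 6×1 + 1×2 + 4×3 + 11×1 + 9×4 + 15×5 + 4×3 = 154

Option 3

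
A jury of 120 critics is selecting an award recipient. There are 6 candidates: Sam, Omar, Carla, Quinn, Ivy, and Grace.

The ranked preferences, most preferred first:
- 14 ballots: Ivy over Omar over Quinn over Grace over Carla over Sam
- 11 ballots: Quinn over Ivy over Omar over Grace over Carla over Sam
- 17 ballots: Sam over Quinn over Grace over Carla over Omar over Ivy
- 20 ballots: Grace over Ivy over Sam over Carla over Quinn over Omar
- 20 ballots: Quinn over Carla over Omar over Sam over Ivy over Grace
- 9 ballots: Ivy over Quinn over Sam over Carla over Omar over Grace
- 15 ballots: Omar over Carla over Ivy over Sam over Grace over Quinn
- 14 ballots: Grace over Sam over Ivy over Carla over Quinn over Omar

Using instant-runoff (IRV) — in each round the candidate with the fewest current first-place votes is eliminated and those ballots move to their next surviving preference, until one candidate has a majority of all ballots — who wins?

Round 1: Sam 17, Omar 15, Carla 0, Quinn 31, Ivy 23, Grace 34. Carla eliminated.
Round 2: Sam 17, Omar 15, Quinn 31, Ivy 23, Grace 34. Omar eliminated.
Round 3: Sam 17, Quinn 31, Ivy 38, Grace 34. Sam eliminated.
Round 4: Quinn 48, Ivy 38, Grace 34. Grace eliminated.
Round 5: Quinn 48, Ivy 72. Ivy has a majority (≥61).

Ivy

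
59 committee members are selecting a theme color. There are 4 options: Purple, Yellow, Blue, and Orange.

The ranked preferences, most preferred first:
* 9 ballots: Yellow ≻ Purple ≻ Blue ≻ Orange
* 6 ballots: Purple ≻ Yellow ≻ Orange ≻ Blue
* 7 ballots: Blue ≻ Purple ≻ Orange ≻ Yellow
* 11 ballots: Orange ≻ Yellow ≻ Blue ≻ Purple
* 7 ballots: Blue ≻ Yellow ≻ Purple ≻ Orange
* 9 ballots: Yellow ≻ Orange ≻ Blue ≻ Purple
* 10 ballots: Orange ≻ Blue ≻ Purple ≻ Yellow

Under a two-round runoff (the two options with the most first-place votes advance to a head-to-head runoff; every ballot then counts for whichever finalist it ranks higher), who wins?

Yellow

Round 1 first-place votes: Purple 6, Yellow 18, Blue 14, Orange 21. Orange and Yellow advance.
Runoff: Orange is ranked above Yellow on 28 ballots, Yellow above Orange on 31.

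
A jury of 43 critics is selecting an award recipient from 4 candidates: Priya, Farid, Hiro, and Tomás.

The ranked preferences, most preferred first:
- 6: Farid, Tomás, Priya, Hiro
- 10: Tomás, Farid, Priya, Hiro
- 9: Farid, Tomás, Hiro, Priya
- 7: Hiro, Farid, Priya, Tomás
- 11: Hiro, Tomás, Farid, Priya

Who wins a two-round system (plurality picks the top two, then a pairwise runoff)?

Round 1 first-place votes: Priya 0, Farid 15, Hiro 18, Tomás 10. Hiro and Farid advance.
Runoff: Hiro is ranked above Farid on 18 ballots, Farid above Hiro on 25.

Farid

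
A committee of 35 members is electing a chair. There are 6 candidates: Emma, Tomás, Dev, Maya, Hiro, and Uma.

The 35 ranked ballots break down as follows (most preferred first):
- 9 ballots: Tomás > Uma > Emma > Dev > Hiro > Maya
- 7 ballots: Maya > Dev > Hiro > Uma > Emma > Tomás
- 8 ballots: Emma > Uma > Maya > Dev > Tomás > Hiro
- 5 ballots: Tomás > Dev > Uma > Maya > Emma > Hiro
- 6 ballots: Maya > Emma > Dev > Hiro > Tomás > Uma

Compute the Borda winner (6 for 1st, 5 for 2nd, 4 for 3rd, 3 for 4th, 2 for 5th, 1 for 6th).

Emma

Emma: 9×4 + 7×2 + 8×6 + 5×2 + 6×5 = 138
Tomás: 9×6 + 7×1 + 8×2 + 5×6 + 6×2 = 119
Dev: 9×3 + 7×5 + 8×3 + 5×5 + 6×4 = 135
Maya: 9×1 + 7×6 + 8×4 + 5×3 + 6×6 = 134
Hiro: 9×2 + 7×4 + 8×1 + 5×1 + 6×3 = 77
Uma: 9×5 + 7×3 + 8×5 + 5×4 + 6×1 = 132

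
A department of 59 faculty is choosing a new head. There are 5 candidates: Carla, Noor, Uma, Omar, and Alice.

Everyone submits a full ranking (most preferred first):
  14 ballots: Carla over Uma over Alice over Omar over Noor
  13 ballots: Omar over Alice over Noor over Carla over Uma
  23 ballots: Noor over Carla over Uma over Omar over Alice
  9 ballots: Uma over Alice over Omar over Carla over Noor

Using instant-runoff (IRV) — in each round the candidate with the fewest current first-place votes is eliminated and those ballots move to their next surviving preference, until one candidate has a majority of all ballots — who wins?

Round 1: Carla 14, Noor 23, Uma 9, Omar 13, Alice 0. Alice eliminated.
Round 2: Carla 14, Noor 23, Uma 9, Omar 13. Uma eliminated.
Round 3: Carla 14, Noor 23, Omar 22. Carla eliminated.
Round 4: Noor 23, Omar 36. Omar has a majority (≥30).

Omar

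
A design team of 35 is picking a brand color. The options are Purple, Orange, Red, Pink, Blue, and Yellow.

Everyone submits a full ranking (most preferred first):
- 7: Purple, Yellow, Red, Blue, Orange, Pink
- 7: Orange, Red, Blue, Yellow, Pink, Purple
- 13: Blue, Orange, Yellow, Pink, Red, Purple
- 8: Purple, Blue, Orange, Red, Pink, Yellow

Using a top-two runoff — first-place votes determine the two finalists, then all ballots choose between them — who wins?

Blue

Round 1 first-place votes: Purple 15, Orange 7, Red 0, Pink 0, Blue 13, Yellow 0. Purple and Blue advance.
Runoff: Purple is ranked above Blue on 15 ballots, Blue above Purple on 20.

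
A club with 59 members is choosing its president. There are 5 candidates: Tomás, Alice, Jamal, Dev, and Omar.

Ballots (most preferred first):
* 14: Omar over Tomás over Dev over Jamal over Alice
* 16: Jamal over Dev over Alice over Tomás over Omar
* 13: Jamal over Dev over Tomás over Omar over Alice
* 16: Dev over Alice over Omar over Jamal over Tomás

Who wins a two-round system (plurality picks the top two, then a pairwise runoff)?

Round 1 first-place votes: Tomás 0, Alice 0, Jamal 29, Dev 16, Omar 14. Jamal and Dev advance.
Runoff: Jamal is ranked above Dev on 29 ballots, Dev above Jamal on 30.

Dev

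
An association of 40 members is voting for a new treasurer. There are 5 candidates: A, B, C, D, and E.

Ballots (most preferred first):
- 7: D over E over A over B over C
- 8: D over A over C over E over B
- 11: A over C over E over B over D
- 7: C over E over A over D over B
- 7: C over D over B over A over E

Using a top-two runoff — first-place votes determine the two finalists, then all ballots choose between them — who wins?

C

Round 1 first-place votes: A 11, B 0, C 14, D 15, E 0. D and C advance.
Runoff: D is ranked above C on 15 ballots, C above D on 25.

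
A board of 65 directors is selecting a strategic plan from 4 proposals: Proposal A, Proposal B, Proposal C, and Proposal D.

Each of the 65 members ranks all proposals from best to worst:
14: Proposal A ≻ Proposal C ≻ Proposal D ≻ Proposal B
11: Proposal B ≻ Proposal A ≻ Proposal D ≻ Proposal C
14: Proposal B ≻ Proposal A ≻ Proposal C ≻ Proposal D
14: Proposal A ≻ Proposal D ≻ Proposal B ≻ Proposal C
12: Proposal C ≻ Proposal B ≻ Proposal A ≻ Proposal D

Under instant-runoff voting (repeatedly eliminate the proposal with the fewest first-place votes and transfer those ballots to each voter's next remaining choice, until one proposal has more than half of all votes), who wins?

Round 1: Proposal A 28, Proposal B 25, Proposal C 12, Proposal D 0. Proposal D eliminated.
Round 2: Proposal A 28, Proposal B 25, Proposal C 12. Proposal C eliminated.
Round 3: Proposal A 28, Proposal B 37. Proposal B has a majority (≥33).

Proposal B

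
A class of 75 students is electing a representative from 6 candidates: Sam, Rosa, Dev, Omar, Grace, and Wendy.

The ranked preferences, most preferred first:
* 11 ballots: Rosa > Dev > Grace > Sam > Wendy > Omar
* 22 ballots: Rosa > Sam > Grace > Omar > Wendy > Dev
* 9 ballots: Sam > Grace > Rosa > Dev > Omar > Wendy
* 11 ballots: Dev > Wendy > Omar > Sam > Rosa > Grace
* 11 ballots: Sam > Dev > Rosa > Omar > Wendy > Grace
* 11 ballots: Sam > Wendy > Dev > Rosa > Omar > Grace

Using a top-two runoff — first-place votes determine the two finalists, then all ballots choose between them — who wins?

Sam

Round 1 first-place votes: Sam 31, Rosa 33, Dev 11, Omar 0, Grace 0, Wendy 0. Rosa and Sam advance.
Runoff: Rosa is ranked above Sam on 33 ballots, Sam above Rosa on 42.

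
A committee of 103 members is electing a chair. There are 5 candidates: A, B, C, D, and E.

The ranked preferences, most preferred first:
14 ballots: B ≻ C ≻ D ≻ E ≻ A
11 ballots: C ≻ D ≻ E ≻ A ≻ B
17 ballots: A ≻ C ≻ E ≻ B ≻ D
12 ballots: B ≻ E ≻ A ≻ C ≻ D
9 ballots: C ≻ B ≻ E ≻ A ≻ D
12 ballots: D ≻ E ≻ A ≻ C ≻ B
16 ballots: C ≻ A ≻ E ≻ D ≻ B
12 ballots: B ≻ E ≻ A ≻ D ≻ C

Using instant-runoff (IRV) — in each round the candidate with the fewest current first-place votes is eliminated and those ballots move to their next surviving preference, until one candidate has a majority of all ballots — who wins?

C

Round 1: A 17, B 38, C 36, D 12, E 0. E eliminated.
Round 2: A 17, B 38, C 36, D 12. D eliminated.
Round 3: A 29, B 38, C 36. A eliminated.
Round 4: B 38, C 65. C has a majority (≥52).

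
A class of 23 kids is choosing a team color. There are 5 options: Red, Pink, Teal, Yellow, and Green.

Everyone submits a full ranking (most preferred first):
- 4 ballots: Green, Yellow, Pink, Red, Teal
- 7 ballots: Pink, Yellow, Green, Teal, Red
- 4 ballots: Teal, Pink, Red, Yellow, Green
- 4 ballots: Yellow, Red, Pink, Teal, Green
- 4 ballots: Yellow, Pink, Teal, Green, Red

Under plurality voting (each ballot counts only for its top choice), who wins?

Yellow

First-place votes: Red 0, Pink 7, Teal 4, Yellow 8, Green 4.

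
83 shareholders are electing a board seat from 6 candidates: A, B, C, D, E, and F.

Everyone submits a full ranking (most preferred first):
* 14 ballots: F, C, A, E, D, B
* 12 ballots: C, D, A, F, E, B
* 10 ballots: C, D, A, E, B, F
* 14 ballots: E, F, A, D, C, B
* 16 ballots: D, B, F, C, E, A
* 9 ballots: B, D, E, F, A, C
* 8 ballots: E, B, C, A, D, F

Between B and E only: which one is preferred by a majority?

B is ranked above E on 25 ballots; E above B on 58.

E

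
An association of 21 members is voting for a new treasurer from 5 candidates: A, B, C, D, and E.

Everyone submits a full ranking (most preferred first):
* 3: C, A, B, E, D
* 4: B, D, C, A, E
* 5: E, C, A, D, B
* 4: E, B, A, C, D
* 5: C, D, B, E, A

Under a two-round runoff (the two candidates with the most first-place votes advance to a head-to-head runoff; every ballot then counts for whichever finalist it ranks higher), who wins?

C

Round 1 first-place votes: A 0, B 4, C 8, D 0, E 9. E and C advance.
Runoff: E is ranked above C on 9 ballots, C above E on 12.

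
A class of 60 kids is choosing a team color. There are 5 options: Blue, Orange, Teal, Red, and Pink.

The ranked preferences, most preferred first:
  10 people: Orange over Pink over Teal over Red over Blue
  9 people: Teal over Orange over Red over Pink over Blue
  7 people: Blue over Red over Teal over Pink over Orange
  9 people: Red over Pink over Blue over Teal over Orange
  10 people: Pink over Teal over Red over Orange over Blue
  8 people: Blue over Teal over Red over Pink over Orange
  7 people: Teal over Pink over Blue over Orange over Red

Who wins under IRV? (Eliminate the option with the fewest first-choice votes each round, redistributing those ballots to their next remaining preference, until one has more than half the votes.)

Round 1: Blue 15, Orange 10, Teal 16, Red 9, Pink 10. Red eliminated.
Round 2: Blue 15, Orange 10, Teal 16, Pink 19. Orange eliminated.
Round 3: Blue 15, Teal 16, Pink 29. Blue eliminated.
Round 4: Teal 31, Pink 29. Teal has a majority (≥31).

Teal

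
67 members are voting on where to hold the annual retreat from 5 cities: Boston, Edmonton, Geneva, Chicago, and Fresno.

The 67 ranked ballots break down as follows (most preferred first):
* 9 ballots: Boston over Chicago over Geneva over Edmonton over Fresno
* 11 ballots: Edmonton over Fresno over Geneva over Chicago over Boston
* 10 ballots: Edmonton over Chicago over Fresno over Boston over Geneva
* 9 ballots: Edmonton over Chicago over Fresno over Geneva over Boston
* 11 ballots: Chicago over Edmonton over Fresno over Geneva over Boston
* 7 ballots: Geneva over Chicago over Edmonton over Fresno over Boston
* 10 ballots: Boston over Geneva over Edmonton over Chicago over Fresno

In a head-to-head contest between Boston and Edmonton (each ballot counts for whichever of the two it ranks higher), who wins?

Edmonton

Boston is ranked above Edmonton on 19 ballots; Edmonton above Boston on 48.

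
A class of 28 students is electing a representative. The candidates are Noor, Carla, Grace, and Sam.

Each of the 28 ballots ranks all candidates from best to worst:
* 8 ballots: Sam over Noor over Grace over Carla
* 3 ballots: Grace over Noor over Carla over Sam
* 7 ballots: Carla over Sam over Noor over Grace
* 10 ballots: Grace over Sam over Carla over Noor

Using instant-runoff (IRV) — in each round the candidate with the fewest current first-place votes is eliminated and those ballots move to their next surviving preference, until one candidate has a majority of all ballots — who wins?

Sam

Round 1: Noor 0, Carla 7, Grace 13, Sam 8. Noor eliminated.
Round 2: Carla 7, Grace 13, Sam 8. Carla eliminated.
Round 3: Grace 13, Sam 15. Sam has a majority (≥15).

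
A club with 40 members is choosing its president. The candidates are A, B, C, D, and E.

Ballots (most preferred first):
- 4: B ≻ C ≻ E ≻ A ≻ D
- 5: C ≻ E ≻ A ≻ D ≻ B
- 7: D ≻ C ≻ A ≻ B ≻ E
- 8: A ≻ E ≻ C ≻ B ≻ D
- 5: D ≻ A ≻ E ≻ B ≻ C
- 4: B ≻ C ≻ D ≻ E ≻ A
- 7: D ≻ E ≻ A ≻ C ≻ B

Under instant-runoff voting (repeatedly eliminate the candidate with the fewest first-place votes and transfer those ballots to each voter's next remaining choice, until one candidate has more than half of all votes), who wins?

Round 1: A 8, B 8, C 5, D 19, E 0. E eliminated.
Round 2: A 8, B 8, C 5, D 19. C eliminated.
Round 3: A 13, B 8, D 19. B eliminated.
Round 4: A 17, D 23. D has a majority (≥21).

D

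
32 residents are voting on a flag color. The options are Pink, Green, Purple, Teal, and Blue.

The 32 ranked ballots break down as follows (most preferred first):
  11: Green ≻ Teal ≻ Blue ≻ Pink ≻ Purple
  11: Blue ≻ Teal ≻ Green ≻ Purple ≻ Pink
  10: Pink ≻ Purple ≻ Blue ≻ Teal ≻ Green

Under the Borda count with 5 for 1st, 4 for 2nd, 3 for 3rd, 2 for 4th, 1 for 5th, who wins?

Blue

Pink: 11×2 + 11×1 + 10×5 = 83
Green: 11×5 + 11×3 + 10×1 = 98
Purple: 11×1 + 11×2 + 10×4 = 73
Teal: 11×4 + 11×4 + 10×2 = 108
Blue: 11×3 + 11×5 + 10×3 = 118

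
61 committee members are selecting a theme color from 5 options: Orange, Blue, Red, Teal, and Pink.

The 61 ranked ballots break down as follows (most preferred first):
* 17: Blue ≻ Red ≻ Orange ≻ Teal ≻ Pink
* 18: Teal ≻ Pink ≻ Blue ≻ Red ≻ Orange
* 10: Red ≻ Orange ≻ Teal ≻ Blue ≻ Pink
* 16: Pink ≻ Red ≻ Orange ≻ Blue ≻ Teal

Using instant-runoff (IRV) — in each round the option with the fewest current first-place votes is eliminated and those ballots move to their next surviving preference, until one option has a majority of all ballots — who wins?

Blue

Round 1: Orange 0, Blue 17, Red 10, Teal 18, Pink 16. Orange eliminated.
Round 2: Blue 17, Red 10, Teal 18, Pink 16. Red eliminated.
Round 3: Blue 17, Teal 28, Pink 16. Pink eliminated.
Round 4: Blue 33, Teal 28. Blue has a majority (≥31).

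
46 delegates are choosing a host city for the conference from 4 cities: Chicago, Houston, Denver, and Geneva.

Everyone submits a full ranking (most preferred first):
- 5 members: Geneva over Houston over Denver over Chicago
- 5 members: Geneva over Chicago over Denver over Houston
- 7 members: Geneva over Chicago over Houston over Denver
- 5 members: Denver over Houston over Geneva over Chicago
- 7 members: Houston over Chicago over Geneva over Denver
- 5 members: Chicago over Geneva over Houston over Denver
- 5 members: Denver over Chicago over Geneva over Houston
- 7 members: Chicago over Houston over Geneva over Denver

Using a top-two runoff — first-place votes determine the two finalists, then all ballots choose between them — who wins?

Chicago

Round 1 first-place votes: Chicago 12, Houston 7, Denver 10, Geneva 17. Geneva and Chicago advance.
Runoff: Geneva is ranked above Chicago on 22 ballots, Chicago above Geneva on 24.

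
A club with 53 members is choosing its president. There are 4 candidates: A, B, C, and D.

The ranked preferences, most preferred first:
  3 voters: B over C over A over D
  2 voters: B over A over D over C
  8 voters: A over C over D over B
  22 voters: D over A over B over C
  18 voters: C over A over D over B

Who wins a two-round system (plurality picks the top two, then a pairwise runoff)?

C

Round 1 first-place votes: A 8, B 5, C 18, D 22. D and C advance.
Runoff: D is ranked above C on 24 ballots, C above D on 29.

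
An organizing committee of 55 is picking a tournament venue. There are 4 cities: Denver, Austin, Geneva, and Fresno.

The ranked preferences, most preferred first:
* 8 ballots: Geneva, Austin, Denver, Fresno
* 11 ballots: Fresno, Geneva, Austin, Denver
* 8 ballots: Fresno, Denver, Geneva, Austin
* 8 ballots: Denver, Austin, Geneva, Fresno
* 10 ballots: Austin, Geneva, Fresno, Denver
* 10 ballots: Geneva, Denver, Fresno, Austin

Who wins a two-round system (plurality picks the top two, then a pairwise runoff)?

Geneva

Round 1 first-place votes: Denver 8, Austin 10, Geneva 18, Fresno 19. Fresno and Geneva advance.
Runoff: Fresno is ranked above Geneva on 19 ballots, Geneva above Fresno on 36.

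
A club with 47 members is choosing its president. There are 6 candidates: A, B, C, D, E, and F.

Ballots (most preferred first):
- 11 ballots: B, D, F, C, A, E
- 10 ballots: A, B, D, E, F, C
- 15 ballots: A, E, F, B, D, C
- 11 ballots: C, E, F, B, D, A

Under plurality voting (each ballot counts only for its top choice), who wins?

A

First-place votes: A 25, B 11, C 11, D 0, E 0, F 0.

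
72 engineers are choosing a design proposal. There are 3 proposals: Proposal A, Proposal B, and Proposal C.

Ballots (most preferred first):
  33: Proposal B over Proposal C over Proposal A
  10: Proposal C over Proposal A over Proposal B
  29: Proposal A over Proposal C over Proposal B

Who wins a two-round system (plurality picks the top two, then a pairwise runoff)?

Proposal A

Round 1 first-place votes: Proposal A 29, Proposal B 33, Proposal C 10. Proposal B and Proposal A advance.
Runoff: Proposal B is ranked above Proposal A on 33 ballots, Proposal A above Proposal B on 39.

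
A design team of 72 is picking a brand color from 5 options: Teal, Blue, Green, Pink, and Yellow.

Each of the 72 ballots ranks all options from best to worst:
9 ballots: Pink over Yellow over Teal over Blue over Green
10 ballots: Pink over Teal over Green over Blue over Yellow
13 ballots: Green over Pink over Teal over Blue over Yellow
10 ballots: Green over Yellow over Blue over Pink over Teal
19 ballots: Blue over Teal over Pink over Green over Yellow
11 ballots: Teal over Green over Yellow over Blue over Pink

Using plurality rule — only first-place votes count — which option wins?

Green

First-place votes: Teal 11, Blue 19, Green 23, Pink 19, Yellow 0.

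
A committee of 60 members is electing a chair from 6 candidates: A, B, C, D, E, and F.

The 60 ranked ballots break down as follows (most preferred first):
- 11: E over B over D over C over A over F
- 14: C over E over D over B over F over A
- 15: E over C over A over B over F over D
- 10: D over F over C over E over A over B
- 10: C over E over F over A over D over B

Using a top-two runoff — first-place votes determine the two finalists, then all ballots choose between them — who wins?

Round 1 first-place votes: A 0, B 0, C 24, D 10, E 26, F 0. E and C advance.
Runoff: E is ranked above C on 26 ballots, C above E on 34.

C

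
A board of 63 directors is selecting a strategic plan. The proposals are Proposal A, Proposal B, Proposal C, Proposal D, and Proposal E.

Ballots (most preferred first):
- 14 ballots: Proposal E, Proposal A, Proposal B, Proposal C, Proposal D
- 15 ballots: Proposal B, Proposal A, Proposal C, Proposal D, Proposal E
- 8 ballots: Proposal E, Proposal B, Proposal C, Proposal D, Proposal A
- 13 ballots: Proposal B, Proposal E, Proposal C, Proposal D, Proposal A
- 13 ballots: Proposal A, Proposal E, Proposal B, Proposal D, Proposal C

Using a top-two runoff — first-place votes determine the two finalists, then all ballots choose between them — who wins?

Proposal E

Round 1 first-place votes: Proposal A 13, Proposal B 28, Proposal C 0, Proposal D 0, Proposal E 22. Proposal B and Proposal E advance.
Runoff: Proposal B is ranked above Proposal E on 28 ballots, Proposal E above Proposal B on 35.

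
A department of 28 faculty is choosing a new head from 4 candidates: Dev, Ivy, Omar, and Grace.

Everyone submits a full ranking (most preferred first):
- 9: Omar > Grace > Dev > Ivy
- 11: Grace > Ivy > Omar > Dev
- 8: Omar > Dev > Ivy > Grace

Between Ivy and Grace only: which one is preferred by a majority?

Ivy is ranked above Grace on 8 ballots; Grace above Ivy on 20.

Grace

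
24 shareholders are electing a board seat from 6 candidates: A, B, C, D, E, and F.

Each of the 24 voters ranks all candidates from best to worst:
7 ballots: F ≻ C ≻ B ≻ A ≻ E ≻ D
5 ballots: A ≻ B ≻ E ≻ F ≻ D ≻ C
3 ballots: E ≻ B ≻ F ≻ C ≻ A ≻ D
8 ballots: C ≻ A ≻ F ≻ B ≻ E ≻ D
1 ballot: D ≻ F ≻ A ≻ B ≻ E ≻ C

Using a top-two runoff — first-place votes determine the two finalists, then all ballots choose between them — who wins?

Round 1 first-place votes: A 5, B 0, C 8, D 1, E 3, F 7. C and F advance.
Runoff: C is ranked above F on 8 ballots, F above C on 16.

F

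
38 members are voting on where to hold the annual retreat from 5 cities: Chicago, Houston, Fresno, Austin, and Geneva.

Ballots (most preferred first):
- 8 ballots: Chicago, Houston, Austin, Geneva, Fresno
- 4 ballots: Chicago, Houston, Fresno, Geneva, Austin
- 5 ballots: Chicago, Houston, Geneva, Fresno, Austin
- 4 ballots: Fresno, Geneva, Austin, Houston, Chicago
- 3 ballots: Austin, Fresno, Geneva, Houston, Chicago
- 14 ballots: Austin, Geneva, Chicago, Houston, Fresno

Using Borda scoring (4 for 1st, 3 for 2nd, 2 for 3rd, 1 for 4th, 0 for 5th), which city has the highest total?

Chicago: 8×4 + 4×4 + 5×4 + 4×0 + 3×0 + 14×2 = 96
Houston: 8×3 + 4×3 + 5×3 + 4×1 + 3×1 + 14×1 = 72
Fresno: 8×0 + 4×2 + 5×1 + 4×4 + 3×3 + 14×0 = 38
Austin: 8×2 + 4×0 + 5×0 + 4×2 + 3×4 + 14×4 = 92
Geneva: 8×1 + 4×1 + 5×2 + 4×3 + 3×2 + 14×3 = 82

Chicago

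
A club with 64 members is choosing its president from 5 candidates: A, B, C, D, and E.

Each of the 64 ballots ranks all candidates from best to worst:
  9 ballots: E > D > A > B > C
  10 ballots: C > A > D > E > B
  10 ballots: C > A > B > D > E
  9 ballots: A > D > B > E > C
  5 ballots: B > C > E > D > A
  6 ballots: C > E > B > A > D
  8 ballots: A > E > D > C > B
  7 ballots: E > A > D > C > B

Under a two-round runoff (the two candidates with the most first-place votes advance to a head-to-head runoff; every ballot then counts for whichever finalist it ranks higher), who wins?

Round 1 first-place votes: A 17, B 5, C 26, D 0, E 16. C and A advance.
Runoff: C is ranked above A on 31 ballots, A above C on 33.

A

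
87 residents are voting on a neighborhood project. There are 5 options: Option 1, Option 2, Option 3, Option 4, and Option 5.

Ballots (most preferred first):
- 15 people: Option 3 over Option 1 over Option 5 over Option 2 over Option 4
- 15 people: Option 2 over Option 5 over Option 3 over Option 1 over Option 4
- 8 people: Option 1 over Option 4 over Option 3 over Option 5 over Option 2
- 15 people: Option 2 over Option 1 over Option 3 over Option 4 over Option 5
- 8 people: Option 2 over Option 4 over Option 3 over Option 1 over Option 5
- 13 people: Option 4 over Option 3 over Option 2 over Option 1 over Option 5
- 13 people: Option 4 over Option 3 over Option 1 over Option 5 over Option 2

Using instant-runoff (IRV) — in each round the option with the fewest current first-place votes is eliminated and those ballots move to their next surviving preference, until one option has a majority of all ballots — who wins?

Round 1: Option 1 8, Option 2 38, Option 3 15, Option 4 26, Option 5 0. Option 5 eliminated.
Round 2: Option 1 8, Option 2 38, Option 3 15, Option 4 26. Option 1 eliminated.
Round 3: Option 2 38, Option 3 15, Option 4 34. Option 3 eliminated.
Round 4: Option 2 53, Option 4 34. Option 2 has a majority (≥44).

Option 2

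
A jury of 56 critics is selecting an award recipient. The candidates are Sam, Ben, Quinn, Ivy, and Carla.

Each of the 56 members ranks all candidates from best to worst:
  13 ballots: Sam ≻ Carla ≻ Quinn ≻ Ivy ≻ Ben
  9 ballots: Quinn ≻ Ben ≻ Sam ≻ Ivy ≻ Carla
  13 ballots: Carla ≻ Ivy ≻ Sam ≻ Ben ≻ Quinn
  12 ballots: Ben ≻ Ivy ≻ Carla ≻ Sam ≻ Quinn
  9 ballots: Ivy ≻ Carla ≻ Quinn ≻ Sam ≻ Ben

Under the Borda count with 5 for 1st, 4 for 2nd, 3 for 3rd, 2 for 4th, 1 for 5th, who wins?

Carla

Sam: 13×5 + 9×3 + 13×3 + 12×2 + 9×2 = 173
Ben: 13×1 + 9×4 + 13×2 + 12×5 + 9×1 = 144
Quinn: 13×3 + 9×5 + 13×1 + 12×1 + 9×3 = 136
Ivy: 13×2 + 9×2 + 13×4 + 12×4 + 9×5 = 189
Carla: 13×4 + 9×1 + 13×5 + 12×3 + 9×4 = 198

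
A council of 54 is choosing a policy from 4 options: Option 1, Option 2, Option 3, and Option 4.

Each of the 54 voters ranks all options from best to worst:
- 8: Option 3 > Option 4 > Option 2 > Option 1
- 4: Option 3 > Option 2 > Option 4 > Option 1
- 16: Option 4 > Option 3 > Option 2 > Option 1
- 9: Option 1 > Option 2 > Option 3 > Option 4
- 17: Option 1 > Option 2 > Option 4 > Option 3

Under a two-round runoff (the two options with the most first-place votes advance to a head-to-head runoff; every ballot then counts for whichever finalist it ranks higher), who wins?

Option 4

Round 1 first-place votes: Option 1 26, Option 2 0, Option 3 12, Option 4 16. Option 1 and Option 4 advance.
Runoff: Option 1 is ranked above Option 4 on 26 ballots, Option 4 above Option 1 on 28.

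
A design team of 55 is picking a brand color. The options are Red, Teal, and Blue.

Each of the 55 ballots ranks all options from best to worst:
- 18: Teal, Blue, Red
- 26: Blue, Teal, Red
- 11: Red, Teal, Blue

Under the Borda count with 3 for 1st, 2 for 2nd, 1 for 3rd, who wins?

Teal

Red: 18×1 + 26×1 + 11×3 = 77
Teal: 18×3 + 26×2 + 11×2 = 128
Blue: 18×2 + 26×3 + 11×1 = 125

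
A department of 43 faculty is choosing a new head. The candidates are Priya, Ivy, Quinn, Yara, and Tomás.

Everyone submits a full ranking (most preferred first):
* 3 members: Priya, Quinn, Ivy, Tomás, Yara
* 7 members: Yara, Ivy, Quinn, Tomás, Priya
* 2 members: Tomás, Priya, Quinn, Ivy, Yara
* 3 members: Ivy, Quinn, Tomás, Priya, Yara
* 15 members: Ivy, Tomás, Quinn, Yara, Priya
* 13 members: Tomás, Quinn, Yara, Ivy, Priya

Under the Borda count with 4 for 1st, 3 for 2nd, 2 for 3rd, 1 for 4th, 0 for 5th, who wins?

Priya: 3×4 + 7×0 + 2×3 + 3×1 + 15×0 + 13×0 = 21
Ivy: 3×2 + 7×3 + 2×1 + 3×4 + 15×4 + 13×1 = 114
Quinn: 3×3 + 7×2 + 2×2 + 3×3 + 15×2 + 13×3 = 105
Yara: 3×0 + 7×4 + 2×0 + 3×0 + 15×1 + 13×2 = 69
Tomás: 3×1 + 7×1 + 2×4 + 3×2 + 15×3 + 13×4 = 121

Tomás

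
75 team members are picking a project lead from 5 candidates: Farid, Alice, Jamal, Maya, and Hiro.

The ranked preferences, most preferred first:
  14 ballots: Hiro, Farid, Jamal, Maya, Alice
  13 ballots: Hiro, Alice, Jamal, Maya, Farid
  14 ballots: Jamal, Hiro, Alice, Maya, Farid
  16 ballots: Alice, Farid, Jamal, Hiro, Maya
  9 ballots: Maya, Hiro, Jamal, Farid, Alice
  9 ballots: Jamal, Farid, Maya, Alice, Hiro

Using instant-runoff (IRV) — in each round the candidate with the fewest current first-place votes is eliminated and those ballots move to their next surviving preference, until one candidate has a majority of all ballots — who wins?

Round 1: Farid 0, Alice 16, Jamal 23, Maya 9, Hiro 27. Farid eliminated.
Round 2: Alice 16, Jamal 23, Maya 9, Hiro 27. Maya eliminated.
Round 3: Alice 16, Jamal 23, Hiro 36. Alice eliminated.
Round 4: Jamal 39, Hiro 36. Jamal has a majority (≥38).

Jamal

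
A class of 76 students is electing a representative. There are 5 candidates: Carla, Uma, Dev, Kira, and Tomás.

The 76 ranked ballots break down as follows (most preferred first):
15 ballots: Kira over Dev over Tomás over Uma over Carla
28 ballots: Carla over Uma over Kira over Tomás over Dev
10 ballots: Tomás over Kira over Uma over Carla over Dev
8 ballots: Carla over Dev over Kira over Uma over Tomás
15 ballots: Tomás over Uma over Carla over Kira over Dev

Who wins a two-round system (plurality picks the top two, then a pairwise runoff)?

Tomás

Round 1 first-place votes: Carla 36, Uma 0, Dev 0, Kira 15, Tomás 25. Carla and Tomás advance.
Runoff: Carla is ranked above Tomás on 36 ballots, Tomás above Carla on 40.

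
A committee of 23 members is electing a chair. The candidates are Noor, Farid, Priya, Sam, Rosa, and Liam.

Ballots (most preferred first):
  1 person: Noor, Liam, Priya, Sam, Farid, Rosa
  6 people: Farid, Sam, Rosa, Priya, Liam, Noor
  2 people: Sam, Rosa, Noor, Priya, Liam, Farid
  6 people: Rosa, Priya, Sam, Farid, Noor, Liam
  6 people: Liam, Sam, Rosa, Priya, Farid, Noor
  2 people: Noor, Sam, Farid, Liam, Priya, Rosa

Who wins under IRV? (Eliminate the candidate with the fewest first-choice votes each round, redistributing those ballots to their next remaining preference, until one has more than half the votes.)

Rosa

Round 1: Noor 3, Farid 6, Priya 0, Sam 2, Rosa 6, Liam 6. Priya eliminated.
Round 2: Noor 3, Farid 6, Sam 2, Rosa 6, Liam 6. Sam eliminated.
Round 3: Noor 3, Farid 6, Rosa 8, Liam 6. Noor eliminated.
Round 4: Farid 8, Rosa 8, Liam 7. Liam eliminated.
Round 5: Farid 9, Rosa 14. Rosa has a majority (≥12).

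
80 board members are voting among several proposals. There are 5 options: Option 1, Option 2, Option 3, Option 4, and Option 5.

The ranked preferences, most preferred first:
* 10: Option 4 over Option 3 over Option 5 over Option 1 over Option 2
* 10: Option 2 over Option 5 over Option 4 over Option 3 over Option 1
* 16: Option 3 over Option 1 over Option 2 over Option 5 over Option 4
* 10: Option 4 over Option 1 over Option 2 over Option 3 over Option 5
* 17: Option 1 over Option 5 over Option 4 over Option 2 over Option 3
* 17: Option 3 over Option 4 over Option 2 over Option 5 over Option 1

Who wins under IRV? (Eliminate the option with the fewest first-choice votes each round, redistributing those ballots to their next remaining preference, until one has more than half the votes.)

Option 4

Round 1: Option 1 17, Option 2 10, Option 3 33, Option 4 20, Option 5 0. Option 5 eliminated.
Round 2: Option 1 17, Option 2 10, Option 3 33, Option 4 20. Option 2 eliminated.
Round 3: Option 1 17, Option 3 33, Option 4 30. Option 1 eliminated.
Round 4: Option 3 33, Option 4 47. Option 4 has a majority (≥41).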